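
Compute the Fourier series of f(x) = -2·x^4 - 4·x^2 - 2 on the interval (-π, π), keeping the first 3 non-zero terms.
(-80 + 16·π^2)·cos(x) + (2 - 4·π^2)·cos(2·x) - 2·π^4/5 - 4·π^2/3 - 2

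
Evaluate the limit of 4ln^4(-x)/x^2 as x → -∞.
This is an ∞/∞ indeterminate form as x → -∞.
Compare growth rates of the dominant terms (exponentials ≫ polynomials ≫ logarithms), or apply L'Hôpital's rule; the quotient → 0.
Limit = 0.

Final answer: 0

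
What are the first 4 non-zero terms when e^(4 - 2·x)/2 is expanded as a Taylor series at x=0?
-2·x^3·e^(4)/3 + x^2·e^(4) - x·e^(4) + e^(4)/2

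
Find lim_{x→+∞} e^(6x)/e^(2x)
This is an ∞/∞ indeterminate form as x → +∞.
Rewrite e^(6x)/e^(2x) = e^((6−2)x) = e^(4x); the exponent coefficient is 4 > 0 so e^(4x) → ∞.
Limit = ∞.

Final answer: ∞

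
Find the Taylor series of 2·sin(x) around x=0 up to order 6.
x^5/60 - x^3/3 + 2·x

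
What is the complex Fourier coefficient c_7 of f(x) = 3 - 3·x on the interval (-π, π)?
Compute the real Fourier coefficients first: a_7 = 0, b_7 = -6/7.
Then c_7 = (a_7 − i·b_7)/2 = 3·i/7.

Final answer: 3·i/7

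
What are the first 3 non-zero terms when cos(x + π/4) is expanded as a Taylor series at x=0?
-√(2)·x^2/4 - √(2)·x/2 + √(2)/2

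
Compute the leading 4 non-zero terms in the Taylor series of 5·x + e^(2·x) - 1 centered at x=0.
2·x^4/3 + 4·x^3/3 + 2·x^2 + 7·x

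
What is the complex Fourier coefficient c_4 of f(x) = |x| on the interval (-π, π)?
Compute the real Fourier coefficients first: a_4 = 0, b_4 = 0.
Then c_4 = (a_4 − i·b_4)/2 = 0.

Final answer: 0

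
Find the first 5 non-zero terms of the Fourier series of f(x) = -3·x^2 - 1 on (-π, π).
12·cos(x) - 3·cos(2·x) + 4·cos(3·x)/3 - 3·cos(4·x)/4 - π^2 - 1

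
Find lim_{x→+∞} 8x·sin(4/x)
As x → +∞: let u = 4/x → 0⁺; then 8·x·sin(4/x) = 8·4·sin(u)/u → 8·4·1 = 32.
Limit = 32.

Final answer: 32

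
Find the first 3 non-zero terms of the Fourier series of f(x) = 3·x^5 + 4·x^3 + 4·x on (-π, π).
(-112·π^2 + 6·π^4 + 680)·sin(x) + (-3·π^4 - 41/2 + 11·π^2)·sin(2·x) + (-16·π^2/9 + 104/27 + 2·π^4)·sin(3·x)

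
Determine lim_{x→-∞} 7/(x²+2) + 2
Evaluate the dominant behaviour as x → -∞; each term tends to a finite value or vanishes.
Limit = 2.

Final answer: 2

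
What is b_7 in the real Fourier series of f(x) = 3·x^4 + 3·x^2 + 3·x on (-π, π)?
b_7 = (1/π) ∫_{-π}^{π} f(x)·sin(7x) dx.
Evaluate the integral (use parity and integration by parts as needed): b_7 = 6/7.

Final answer: 6/7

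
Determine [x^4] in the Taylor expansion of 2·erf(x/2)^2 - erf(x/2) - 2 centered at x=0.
Expand to order 4: 2·erf(x/2)^2 - erf(x/2) - 2 = -x^4/(3·π) + x^3/(12·√(π)) + 2·x^2/π - x/√(π) - 2 + O(x^5).
The coefficient of x^4 is -1/(3·π).

Final answer: -1/(3·π)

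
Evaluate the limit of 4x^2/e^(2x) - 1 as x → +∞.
The quotient is an ∞/∞ indeterminate form as x → +∞.
The exponential denominator e^(2x) dominates the polynomial numerator (e^x ≫ x^2 as x → ∞), so the quotient → 0.
Adding the constant: 0 - 1 = -1. Limit = -1.

Final answer: -1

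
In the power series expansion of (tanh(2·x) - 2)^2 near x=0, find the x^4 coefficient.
Expand to order 4: (tanh(2·x) - 2)^2 = -32·x^4/3 + 32·x^3/3 + 4·x^2 - 8·x + 4 + O(x^5).
The coefficient of x^4 is -32/3.

Final answer: -32/3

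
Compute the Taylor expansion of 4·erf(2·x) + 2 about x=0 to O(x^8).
-512·x^7/(21·√(π)) + 128·x^5/(5·√(π)) - 64·x^3/(3·√(π)) + 16·x/√(π) + 2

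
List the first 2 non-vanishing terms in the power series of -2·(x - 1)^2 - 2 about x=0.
4·x - 4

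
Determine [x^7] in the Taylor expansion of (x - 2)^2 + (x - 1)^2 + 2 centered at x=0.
Expand to order 7: (x - 2)^2 + (x - 1)^2 + 2 = 2·x^2 - 6·x + 7 + O(x^8).
The coefficient of x^7 is 0.

Final answer: 0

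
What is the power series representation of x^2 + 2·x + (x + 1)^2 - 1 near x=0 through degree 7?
2·x^2 + 4·x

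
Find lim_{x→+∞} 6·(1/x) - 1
Evaluate the dominant behaviour as x → +∞; each term tends to a finite value or vanishes.
Limit = -1.

Final answer: -1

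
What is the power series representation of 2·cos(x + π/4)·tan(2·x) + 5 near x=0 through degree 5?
181·√(2)·x^5/60 - 7·√(2)·x^4/3 + 5·√(2)·x^3/3 - 2·√(2)·x^2 + 2·√(2)·x + 5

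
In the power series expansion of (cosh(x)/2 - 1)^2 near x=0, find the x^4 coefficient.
Expand to order 4: (cosh(x)/2 - 1)^2 = x^4/24 - x^2/4 + 1/4 + O(x^5).
The coefficient of x^4 is 1/24.

Final answer: 1/24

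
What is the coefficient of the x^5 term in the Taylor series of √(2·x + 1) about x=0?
Expand to order 5: √(2·x + 1) = 7·x^5/8 - 5·x^4/8 + x^3/2 - x^2/2 + x + 1 + O(x^6).
The coefficient of x^5 is 7/8.

Final answer: 7/8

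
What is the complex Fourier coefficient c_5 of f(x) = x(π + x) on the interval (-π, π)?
Compute the real Fourier coefficients first: a_5 = -4/25, b_5 = 2·π/5.
Then c_5 = (a_5 − i·b_5)/2 = -2/25 - i·π/5.

Final answer: -2/25 - i·π/5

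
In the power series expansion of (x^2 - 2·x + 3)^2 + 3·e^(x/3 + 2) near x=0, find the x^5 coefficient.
Expand to order 5: (x^2 - 2·x + 3)^2 + 3·e^(x/3 + 2) = x^5·e^(2)/9720 + x^4·(e^(2)/648 + 1) + x^3·(-4 + e^(2)/54) + x^2·(e^(2)/6 + 10) + x·(-12 + e^(2)) + 9 + 3·e^(2) + O(x^6).
The coefficient of x^5 is e^(2)/9720.

Final answer: e^(2)/9720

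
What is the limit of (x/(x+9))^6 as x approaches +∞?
As x → +∞: x/(x+9) = 1/(1 + 9/x) → 1, and the 6th power of a limit-1 base also → 1.
Limit = 1.

Final answer: 1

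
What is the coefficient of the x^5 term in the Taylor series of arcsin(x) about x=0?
Expand to order 5: arcsin(x) = 3·x^5/40 + x^3/6 + x + O(x^6).
The coefficient of x^5 is 3/40.

Final answer: 3/40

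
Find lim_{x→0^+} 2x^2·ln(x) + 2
The product is a 0·∞ indeterminate form at x → 0⁺.
Rewrite the product as 2·ln(x) / x^(-2) and apply L'Hôpital, or use the standard hierarchy x^(-2) ≫ |ln x| as x → 0⁺.
The indeterminate product → 0, so the limit = 2.

Final answer: 2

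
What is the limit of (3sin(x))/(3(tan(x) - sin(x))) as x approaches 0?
Both numerator and denominator → 0 as x → 0; this is a 0/0 indeterminate form.
Expand each to leading order near x = 0: numerator ~ 3·x, denominator ~ 3·x^3/2.
The limit of the ratio is ∞.

Final answer: ∞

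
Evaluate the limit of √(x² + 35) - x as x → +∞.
This is an ∞ − ∞ indeterminate form.
Multiply and divide by the conjugate √(x²+35) + x; the x² terms cancel, leaving 35/(√(x²+35)+x) → 0.
Limit = 0.

Final answer: 0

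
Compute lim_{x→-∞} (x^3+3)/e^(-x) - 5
The quotient is an ∞/∞ indeterminate form as x → -∞.
Compare growth rates of the dominant terms (exponentials ≫ polynomials ≫ logarithms), or apply L'Hôpital's rule; the quotient → 0.
Adding the constant: 0 - 5 = -5. Limit = -5.

Final answer: -5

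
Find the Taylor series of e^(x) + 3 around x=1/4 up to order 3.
e^(1/4) + 3 + e^(1/4)·(x - 1/4) + e^(1/4)·(x - 1/4)^2/2 + e^(1/4)·(x - 1/4)^3/6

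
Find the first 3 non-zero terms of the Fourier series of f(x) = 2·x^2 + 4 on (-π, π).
-8·cos(x) + 2·cos(2·x) + 4 + 2·π^2/3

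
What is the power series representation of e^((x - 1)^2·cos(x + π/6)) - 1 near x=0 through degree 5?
x^5·(-2079·e^(√(3)/2)/1280 - 839·√(3)·e^(√(3)/2)/1920) + x^4·(653·e^(√(3)/2)/384 + 131·√(3)·e^(√(3)/2)/96) + x^3·(-39·e^(√(3)/2)/16 - 5·√(3)·e^(√(3)/2)/4) + x^2·(3·√(3)·e^(√(3)/2)/4 + 21·e^(√(3)/2)/8) + x·(-√(3)·e^(√(3)/2) - e^(√(3)/2)/2) - 1 + e^(√(3)/2)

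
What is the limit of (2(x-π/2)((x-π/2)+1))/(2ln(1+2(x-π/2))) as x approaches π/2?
Both numerator and denominator → 0 as x → π/2; this is a 0/0 indeterminate form.
Expand each to leading order near x = π/2: numerator ~ 2·(x - π/2), denominator ~ 4·(x - π/2).
The limit of the ratio is 1/2.

Final answer: 1/2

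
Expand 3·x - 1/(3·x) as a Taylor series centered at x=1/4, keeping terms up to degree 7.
-7/12 + 25·(x - 1/4)/3 - 64·(x - 1/4)^2/3 + 256·(x - 1/4)^3/3 - 1024·(x - 1/4)^4/3 + 4096·(x - 1/4)^5/3 - 16384·(x - 1/4)^6/3 + 65536·(x - 1/4)^7/3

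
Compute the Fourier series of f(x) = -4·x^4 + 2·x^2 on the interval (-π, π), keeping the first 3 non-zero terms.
(-200 + 32·π^2)·cos(x) + (14 - 8·π^2)·cos(2·x) - 4·π^4/5 + 2·π^2/3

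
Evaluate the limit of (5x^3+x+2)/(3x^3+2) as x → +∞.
This is an ∞/∞ indeterminate form as x → +∞.
Divide numerator and denominator by x^3 and let the lower-order terms vanish; the leading terms give 5/3.
Limit = 5/3.

Final answer: 5/3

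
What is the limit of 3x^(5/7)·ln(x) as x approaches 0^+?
This is a 0·∞ indeterminate form at x → 0⁺.
Rewrite the product as 3·ln(x) / x^(-5/7) and apply L'Hôpital, or use the standard hierarchy x^(-5/7) ≫ |ln x| as x → 0⁺.
The indeterminate product → 0, so the limit = 0.

Final answer: 0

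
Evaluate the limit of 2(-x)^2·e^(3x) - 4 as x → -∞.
The product is a 0·∞ indeterminate form at x → -∞.
Rewrite the product as 2(-x)^2 / e^(-3x) (an ∞/∞ form) and apply L'Hôpital, or use the standard hierarchy e^(3|x|) ≫ |(-x)^2| as x → -∞.
The indeterminate product → 0, so the limit = -4.

Final answer: -4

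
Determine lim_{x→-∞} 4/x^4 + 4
Evaluate the dominant behaviour as x → -∞; each term tends to a finite value or vanishes.
Limit = 4.

Final answer: 4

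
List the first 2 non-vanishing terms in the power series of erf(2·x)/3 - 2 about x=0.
4·x/(3·√(π)) - 2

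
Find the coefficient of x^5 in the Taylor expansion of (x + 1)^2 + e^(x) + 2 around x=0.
Expand to order 5: (x + 1)^2 + e^(x) + 2 = x^5/120 + x^4/24 + x^3/6 + 3·x^2/2 + 3·x + 4 + O(x^6).
The coefficient of x^5 is 1/120.

Final answer: 1/120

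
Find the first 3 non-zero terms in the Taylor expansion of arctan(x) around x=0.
x^5/5 - x^3/3 + x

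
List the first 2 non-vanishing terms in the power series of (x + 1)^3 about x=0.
3·x + 1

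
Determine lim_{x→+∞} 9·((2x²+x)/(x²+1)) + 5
Evaluate the dominant behaviour as x → +∞; each term tends to a finite value or vanishes.
Limit = 23.

Final answer: 23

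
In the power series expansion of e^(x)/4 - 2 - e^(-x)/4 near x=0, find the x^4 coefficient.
Expand to order 4: e^(x)/4 - 2 - e^(-x)/4 = x^3/12 + x/2 - 2 + O(x^5).
The coefficient of x^4 is 0.

Final answer: 0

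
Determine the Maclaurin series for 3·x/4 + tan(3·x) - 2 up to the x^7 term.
4131·x^7/35 + 162·x^5/5 + 9·x^3 + 15·x/4 - 2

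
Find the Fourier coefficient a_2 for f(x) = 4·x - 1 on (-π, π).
a_2 = (1/π) ∫_{-π}^{π} f(x)·cos(2x) dx.
Evaluate the integral (use parity and integration by parts as needed): a_2 = 0.

Final answer: 0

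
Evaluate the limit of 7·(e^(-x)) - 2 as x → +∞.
Evaluate the dominant behaviour as x → +∞; each term tends to a finite value or vanishes.
Limit = -2.

Final answer: -2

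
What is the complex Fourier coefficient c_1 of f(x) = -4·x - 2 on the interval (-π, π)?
Compute the real Fourier coefficients first: a_1 = 0, b_1 = -8.
Then c_1 = (a_1 − i·b_1)/2 = 4·i.

Final answer: 4·i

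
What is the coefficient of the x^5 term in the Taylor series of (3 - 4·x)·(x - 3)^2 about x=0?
Expand to order 5: (3 - 4·x)·(x - 3)^2 = -4·x^3 + 27·x^2 - 54·x + 27 + O(x^6).
The coefficient of x^5 is 0.

Final answer: 0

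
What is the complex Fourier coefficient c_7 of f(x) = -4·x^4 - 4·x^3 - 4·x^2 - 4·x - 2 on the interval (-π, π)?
Compute the real Fourier coefficients first: a_7 = 592/2401 + 32·π^2/49, b_7 = -8·π^2/7 - 344/343.
Then c_7 = (a_7 − i·b_7)/2 = 296/2401 + 16·π^2/49 + 172·i/343 + 4·i·π^2/7.

Final answer: 296/2401 + 16·π^2/49 + 172·i/343 + 4·i·π^2/7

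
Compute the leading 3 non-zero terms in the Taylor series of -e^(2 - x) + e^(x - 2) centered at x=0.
x^2·(-e^(2)/2 + e^(-2)/2) + x·(e^(-2) + e^(2)) - e^(2) + e^(-2)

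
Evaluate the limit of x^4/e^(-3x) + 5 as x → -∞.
The quotient is an ∞/∞ indeterminate form as x → -∞.
Compare growth rates of the dominant terms (exponentials ≫ polynomials ≫ logarithms), or apply L'Hôpital's rule; the quotient → 0.
Adding the constant: 0 + 5 = 5. Limit = 5.

Final answer: 5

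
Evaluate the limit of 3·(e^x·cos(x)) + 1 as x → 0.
Direct substitution at x = 0 gives 4.

Final answer: 4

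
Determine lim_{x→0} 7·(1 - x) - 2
Direct substitution at x = 0 gives 5.

Final answer: 5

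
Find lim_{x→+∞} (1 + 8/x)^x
As x → +∞: this is the defining limit (1 + 8/x)^x → e^8.
Limit = e^(8).

Final answer: e^(8)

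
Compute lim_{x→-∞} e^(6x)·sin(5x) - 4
Evaluate the dominant behaviour as x → -∞; each term tends to a finite value or vanishes.
Limit = -4.

Final answer: -4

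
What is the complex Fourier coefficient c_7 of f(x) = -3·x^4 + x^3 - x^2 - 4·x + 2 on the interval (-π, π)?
Compute the real Fourier coefficients first: a_7 = 52/2401 + 24·π^2/49, b_7 = -404/343 + 2·π^2/7.
Then c_7 = (a_7 − i·b_7)/2 = 26/2401 + 12·π^2/49 - i·π^2/7 + 202·i/343.

Final answer: 26/2401 + 12·π^2/49 - i·π^2/7 + 202·i/343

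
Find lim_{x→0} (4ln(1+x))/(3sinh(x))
Both numerator and denominator → 0 as x → 0; this is a 0/0 indeterminate form.
Expand each to leading order near x = 0: numerator ~ 4·x, denominator ~ 3·x.
The limit of the ratio is 4/3.

Final answer: 4/3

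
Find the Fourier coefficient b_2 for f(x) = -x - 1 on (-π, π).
b_2 = (1/π) ∫_{-π}^{π} f(x)·sin(2x) dx.
Evaluate the integral (use parity and integration by parts as needed): b_2 = 1.

Final answer: 1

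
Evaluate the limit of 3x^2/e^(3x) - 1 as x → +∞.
The quotient is an ∞/∞ indeterminate form as x → +∞.
The exponential denominator e^(3x) dominates the polynomial numerator (e^x ≫ x^2 as x → ∞), so the quotient → 0.
Adding the constant: 0 - 1 = -1. Limit = -1.

Final answer: -1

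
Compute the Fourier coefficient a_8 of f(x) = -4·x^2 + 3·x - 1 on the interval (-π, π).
a_8 = (1/π) ∫_{-π}^{π} f(x)·cos(8x) dx.
Evaluate the integral (use parity and integration by parts as needed): a_8 = -1/4.

Final answer: -1/4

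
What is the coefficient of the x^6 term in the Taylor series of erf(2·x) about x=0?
Expand to order 6: erf(2·x) = 32·x^5/(5·√(π)) - 16·x^3/(3·√(π)) + 4·x/√(π) + O(x^7).
The coefficient of x^6 is 0.

Final answer: 0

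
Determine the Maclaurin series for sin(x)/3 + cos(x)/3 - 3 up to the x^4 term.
x^4/72 - x^3/18 - x^2/6 + x/3 - 8/3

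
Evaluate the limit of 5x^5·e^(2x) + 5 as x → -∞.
The product is a 0·∞ indeterminate form at x → -∞.
Rewrite the product as 5x^5 / e^(-2x) (an ∞/∞ form) and apply L'Hôpital, or use the standard hierarchy e^(2|x|) ≫ |x^5| as x → -∞.
The indeterminate product → 0, so the limit = 5.

Final answer: 5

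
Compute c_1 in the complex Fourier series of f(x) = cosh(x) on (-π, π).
Compute the real Fourier coefficients first: a_1 = -sinh(π)/π, b_1 = 0.
Then c_1 = (a_1 − i·b_1)/2 = -sinh(π)/(2·π).

Final answer: -sinh(π)/(2·π)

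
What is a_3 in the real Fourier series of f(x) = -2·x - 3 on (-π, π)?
a_3 = (1/π) ∫_{-π}^{π} f(x)·cos(3x) dx.
Evaluate the integral (use parity and integration by parts as needed): a_3 = 0.

Final answer: 0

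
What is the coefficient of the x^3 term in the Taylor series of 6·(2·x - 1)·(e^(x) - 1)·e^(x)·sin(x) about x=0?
Expand to order 3: 6·(2·x - 1)·(e^(x) - 1)·e^(x)·sin(x) = 3·x^3 - 6·x^2 + O(x^4).
The coefficient of x^3 is 3.

Final answer: 3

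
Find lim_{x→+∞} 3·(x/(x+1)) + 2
Evaluate the dominant behaviour as x → +∞; each term tends to a finite value or vanishes.
Limit = 5.

Final answer: 5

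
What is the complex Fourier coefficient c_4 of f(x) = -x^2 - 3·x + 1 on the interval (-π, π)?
Compute the real Fourier coefficients first: a_4 = -1/4, b_4 = 3/2.
Then c_4 = (a_4 − i·b_4)/2 = -1/8 - 3·i/4.

Final answer: -1/8 - 3·i/4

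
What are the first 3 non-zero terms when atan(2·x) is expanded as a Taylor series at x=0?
32·x^5/5 - 8·x^3/3 + 2·x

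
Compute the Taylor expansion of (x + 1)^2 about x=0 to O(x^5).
x^2 + 2·x + 1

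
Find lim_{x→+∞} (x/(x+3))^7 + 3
As x → +∞: x/(x+3) = 1/(1 + 3/x) → 1, and the 7th power of a limit-1 base also → 1; with the additive constant, 1 + 3 = 4.
Limit = 4.

Final answer: 4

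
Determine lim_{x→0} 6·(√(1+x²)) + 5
Direct substitution at x = 0 gives 11.

Final answer: 11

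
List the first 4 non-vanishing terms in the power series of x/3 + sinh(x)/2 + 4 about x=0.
x^5/240 + x^3/12 + 5·x/6 + 4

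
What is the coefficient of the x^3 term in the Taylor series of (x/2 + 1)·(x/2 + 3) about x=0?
Expand to order 3: (x/2 + 1)·(x/2 + 3) = x^2/4 + 2·x + 3 + O(x^4).
The coefficient of x^3 is 0.

Final answer: 0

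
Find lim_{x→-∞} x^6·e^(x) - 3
The product is a 0·∞ indeterminate form at x → -∞.
Rewrite the product as x^6 / e^(-x) (an ∞/∞ form) and apply L'Hôpital, or use the standard hierarchy e^(|x|) ≫ |x^6| as x → -∞.
The indeterminate product → 0, so the limit = -3.

Final answer: -3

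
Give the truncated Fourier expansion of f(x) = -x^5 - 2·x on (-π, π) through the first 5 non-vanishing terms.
(-244 - 2·π^4 + 40·π^2)·sin(x) + (-5·π^2 + 19/2 + π^4)·sin(2·x) + (-2·π^4/3 - 188/81 + 40·π^2/27)·sin(3·x) + (-5·π^2/8 + 79/64 + π^4/2)·sin(4·x) + (-2·π^4/5 - 548/625 + 8·π^2/25)·sin(5·x)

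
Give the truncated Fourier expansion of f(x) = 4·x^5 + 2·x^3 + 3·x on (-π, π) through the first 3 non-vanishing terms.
(-156·π^2 + 8·π^4 + 942)·sin(x) + (-4·π^4 - 30 + 18·π^2)·sin(2·x) + (-124·π^2/27 + 410/81 + 8·π^4/3)·sin(3·x)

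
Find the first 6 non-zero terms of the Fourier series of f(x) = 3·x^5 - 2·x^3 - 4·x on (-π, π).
(-124·π^2 + 6·π^4 + 736)·sin(x) + (-3·π^4 - 43/2 + 17·π^2)·sin(2·x) + (-52·π^2/9 + 32/27 + 2·π^4)·sin(3·x) + (-3·π^4/2 + 59/64 + 23·π^2/8)·sin(4·x) + (-44·π^2/25 - 736/625 + 6·π^4/5)·sin(5·x) + (-π^4 + 61/54 + 11·π^2/9)·sin(6·x)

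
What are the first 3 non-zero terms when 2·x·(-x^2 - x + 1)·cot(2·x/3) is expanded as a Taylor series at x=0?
-31·x^2/9 - 3·x + 3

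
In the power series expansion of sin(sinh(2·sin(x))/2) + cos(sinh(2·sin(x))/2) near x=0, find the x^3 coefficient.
Expand to order 3: sin(sinh(2·sin(x))/2) + cos(sinh(2·sin(x))/2) = x^3/3 - x^2/2 + x + 1 + O(x^4).
The coefficient of x^3 is 1/3.

Final answer: 1/3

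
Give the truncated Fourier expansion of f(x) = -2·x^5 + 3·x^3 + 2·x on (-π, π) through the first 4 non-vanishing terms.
(-512 - 4·π^4 + 86·π^2)·sin(x) + (-13·π^2 + 35/2 + 2·π^4)·sin(2·x) + (-4·π^4/3 - 160/81 + 134·π^2/27)·sin(3·x) + (-11·π^2/4 + 1/32 + π^4)·sin(4·x)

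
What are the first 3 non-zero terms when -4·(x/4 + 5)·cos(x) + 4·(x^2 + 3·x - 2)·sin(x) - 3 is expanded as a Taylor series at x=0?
22·x^2 - 9·x - 23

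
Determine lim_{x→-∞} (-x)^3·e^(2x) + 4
The product is a 0·∞ indeterminate form at x → -∞.
Rewrite the product as (-x)^3 / e^(-2x) (an ∞/∞ form) and apply L'Hôpital, or use the standard hierarchy e^(2|x|) ≫ |(-x)^3| as x → -∞.
The indeterminate product → 0, so the limit = 4.

Final answer: 4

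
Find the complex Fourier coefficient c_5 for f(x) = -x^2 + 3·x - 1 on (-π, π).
Compute the real Fourier coefficients first: a_5 = 4/25, b_5 = 6/5.
Then c_5 = (a_5 − i·b_5)/2 = 2/25 - 3·i/5.

Final answer: 2/25 - 3·i/5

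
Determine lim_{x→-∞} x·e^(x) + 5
The product is a 0·∞ indeterminate form at x → -∞.
Rewrite the product as x / e^(-x) (an ∞/∞ form) and apply L'Hôpital, or use the standard hierarchy e^(|x|) ≫ |x| as x → -∞.
The indeterminate product → 0, so the limit = 5.

Final answer: 5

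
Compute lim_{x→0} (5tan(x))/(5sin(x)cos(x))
Both numerator and denominator → 0 as x → 0; this is a 0/0 indeterminate form.
Expand each to leading order near x = 0: numerator ~ 5·x, denominator ~ 5·x.
The limit of the ratio is 1.

Final answer: 1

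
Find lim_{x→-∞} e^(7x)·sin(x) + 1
Evaluate the dominant behaviour as x → -∞; each term tends to a finite value or vanishes.
Limit = 1.

Final answer: 1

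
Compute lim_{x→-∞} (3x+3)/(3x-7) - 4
Evaluate the dominant behaviour as x → -∞; each term tends to a finite value or vanishes.
Limit = -3.

Final answer: -3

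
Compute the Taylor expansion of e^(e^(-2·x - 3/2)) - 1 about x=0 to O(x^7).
x^6·(4·e^(-9 + e^(-3/2))/45 + 4·e^(-15/2 + e^(-3/2))/3 + 52·e^(-6 + e^(-3/2))/9 + 4·e^(-3/2 + e^(-3/2))/45 + 8·e^(-9/2 + e^(-3/2)) + 124·e^(-3 + e^(-3/2))/45) + x^5·(-4·e^(-3 + e^(-3/2)) - 20·e^(-9/2 + e^(-3/2))/3 - 4·e^(-3/2 + e^(-3/2))/15 - 8·e^(-6 + e^(-3/2))/3 - 4·e^(-15/2 + e^(-3/2))/15) + x^4·(2·e^(-6 + e^(-3/2))/3 + 4·e^(-9/2 + e^(-3/2)) + 2·e^(-3/2 + e^(-3/2))/3 + 14·e^(-3 + e^(-3/2))/3) + x^3·(-4·e^(-3/2 + e^(-3/2))/3 - 4·e^(-3 + e^(-3/2)) - 4·e^(-9/2 + e^(-3/2))/3) + x^2·(2·e^(-3 + e^(-3/2)) + 2·e^(-3/2 + e^(-3/2))) - 2·x·e^(-3/2 + e^(-3/2)) - 1 + e^(e^(-3/2))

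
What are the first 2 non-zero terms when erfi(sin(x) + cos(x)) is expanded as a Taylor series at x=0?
2·e·x/√(π) + erfi(1)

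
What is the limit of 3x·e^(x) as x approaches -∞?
This is a 0·∞ indeterminate form at x → -∞.
Rewrite the product as 3x / e^(-x) (an ∞/∞ form) and apply L'Hôpital, or use the standard hierarchy e^(|x|) ≫ |x| as x → -∞.
The indeterminate product → 0, so the limit = 0.

Final answer: 0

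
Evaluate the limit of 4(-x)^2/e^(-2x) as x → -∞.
This is an ∞/∞ indeterminate form as x → -∞.
Compare growth rates of the dominant terms (exponentials ≫ polynomials ≫ logarithms), or apply L'Hôpital's rule; the quotient → 0.
Limit = 0.

Final answer: 0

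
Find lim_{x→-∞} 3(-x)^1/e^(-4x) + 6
The quotient is an ∞/∞ indeterminate form as x → -∞.
Compare growth rates of the dominant terms (exponentials ≫ polynomials ≫ logarithms), or apply L'Hôpital's rule; the quotient → 0.
Adding the constant: 0 + 6 = 6. Limit = 6.

Final answer: 6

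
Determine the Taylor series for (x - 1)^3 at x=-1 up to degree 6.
-8 + 12·(x + 1) - 6·(x + 1)^2 + (x + 1)^3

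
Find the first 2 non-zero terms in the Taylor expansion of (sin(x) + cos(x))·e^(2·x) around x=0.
3·x + 1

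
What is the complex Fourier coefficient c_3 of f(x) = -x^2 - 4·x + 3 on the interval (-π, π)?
Compute the real Fourier coefficients first: a_3 = 4/9, b_3 = -8/3.
Then c_3 = (a_3 − i·b_3)/2 = 2/9 + 4·i/3.

Final answer: 2/9 + 4·i/3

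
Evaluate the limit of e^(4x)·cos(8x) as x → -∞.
Evaluate the dominant behaviour as x → -∞; each term tends to a finite value or vanishes.
Limit = 0.

Final answer: 0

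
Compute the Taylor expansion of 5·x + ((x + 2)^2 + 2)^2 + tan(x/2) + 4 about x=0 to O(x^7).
x^5/240 + x^4 + 193·x^3/24 + 28·x^2 + 107·x/2 + 40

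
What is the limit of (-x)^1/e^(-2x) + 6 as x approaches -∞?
The quotient is an ∞/∞ indeterminate form as x → -∞.
Compare growth rates of the dominant terms (exponentials ≫ polynomials ≫ logarithms), or apply L'Hôpital's rule; the quotient → 0.
Adding the constant: 0 + 6 = 6. Limit = 6.

Final answer: 6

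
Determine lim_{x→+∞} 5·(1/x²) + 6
Evaluate the dominant behaviour as x → +∞; each term tends to a finite value or vanishes.
Limit = 6.

Final answer: 6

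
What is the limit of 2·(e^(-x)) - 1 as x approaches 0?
Direct substitution at x = 0 gives 1.

Final answer: 1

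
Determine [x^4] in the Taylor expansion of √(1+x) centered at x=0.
Expand to order 4: √(1+x) = -5·x^4/128 + x^3/16 - x^2/8 + x/2 + 1 + O(x^5).
The coefficient of x^4 is -5/128.

Final answer: -5/128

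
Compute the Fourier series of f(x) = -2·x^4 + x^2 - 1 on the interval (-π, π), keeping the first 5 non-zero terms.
(-100 + 16·π^2)·cos(x) + (7 - 4·π^2)·cos(2·x) + (-44/27 + 16·π^2/9)·cos(3·x) + (5/8 - π^2)·cos(4·x) - 2·π^4/5 - 1 + π^2/3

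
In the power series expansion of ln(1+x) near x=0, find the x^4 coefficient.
Expand to order 4: ln(1+x) = -x^4/4 + x^3/3 - x^2/2 + x + O(x^5).
The coefficient of x^4 is -1/4.

Final answer: -1/4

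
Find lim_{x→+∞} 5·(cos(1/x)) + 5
Evaluate the dominant behaviour as x → +∞; each term tends to a finite value or vanishes.
Limit = 10.

Final answer: 10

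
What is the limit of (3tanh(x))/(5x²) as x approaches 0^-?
Both numerator and denominator → 0 as x → 0^-; this is a 0/0 indeterminate form.
Expand each to leading order near x = 0: numerator ~ 3·x, denominator ~ 5·x^2.
The limit of the ratio is -∞.

Final answer: -∞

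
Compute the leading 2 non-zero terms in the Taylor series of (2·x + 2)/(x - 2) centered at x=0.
-3·x/2 - 1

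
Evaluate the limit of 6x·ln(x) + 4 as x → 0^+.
The product is a 0·∞ indeterminate form at x → 0⁺.
Rewrite the product as 6·ln(x) / x^(-1) and apply L'Hôpital, or use the standard hierarchy x^(-1) ≫ |ln x| as x → 0⁺.
The indeterminate product → 0, so the limit = 4.

Final answer: 4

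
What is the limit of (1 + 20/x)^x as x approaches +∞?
As x → +∞: this is the defining limit (1 + 20/x)^x → e^20.
Limit = e^(20).

Final answer: e^(20)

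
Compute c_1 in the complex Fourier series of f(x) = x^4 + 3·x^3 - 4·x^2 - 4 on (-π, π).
Compute the real Fourier coefficients first: a_1 = 64 - 8·π^2, b_1 = -36 + 6·π^2.
Then c_1 = (a_1 − i·b_1)/2 = -4·π^2 + 32 - 3·i·π^2 + 18·i.

Final answer: -4·π^2 + 32 - 3·i·π^2 + 18·i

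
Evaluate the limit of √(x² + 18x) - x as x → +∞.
This is an ∞ − ∞ indeterminate form.
Multiply and divide by the conjugate √(x²+18x) + x; the x² terms cancel, leaving (18x)/(√(x²+18x)+x) → 18/2 = 9.
Limit = 9.

Final answer: 9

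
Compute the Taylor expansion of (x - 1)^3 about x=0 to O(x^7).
x^3 - 3·x^2 + 3·x - 1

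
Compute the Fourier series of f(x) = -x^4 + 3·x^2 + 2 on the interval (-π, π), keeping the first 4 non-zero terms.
(-60 + 8·π^2)·cos(x) + (6 - 2·π^2)·cos(2·x) + (-52/27 + 8·π^2/9)·cos(3·x) - π^4/5 + 2 + π^2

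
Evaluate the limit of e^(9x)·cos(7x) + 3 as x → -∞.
Evaluate the dominant behaviour as x → -∞; each term tends to a finite value or vanishes.
Limit = 3.

Final answer: 3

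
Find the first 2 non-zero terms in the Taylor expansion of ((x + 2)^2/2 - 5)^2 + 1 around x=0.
10 - 12·x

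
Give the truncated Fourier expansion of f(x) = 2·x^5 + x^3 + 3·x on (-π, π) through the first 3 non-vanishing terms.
(-78·π^2 + 4·π^4 + 474)·sin(x) + (-2·π^4 - 33/2 + 9·π^2)·sin(2·x) + (-62·π^2/27 + 286/81 + 4·π^4/3)·sin(3·x)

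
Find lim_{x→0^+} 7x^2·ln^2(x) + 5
The product is a 0·∞ indeterminate form at x → 0⁺.
Rewrite the product as 7·ln^2(x) / x^(-2) and apply L'Hôpital, or use the standard hierarchy x^(-2) ≫ |ln x|^2 as x → 0⁺.
The indeterminate product → 0, so the limit = 5.

Final answer: 5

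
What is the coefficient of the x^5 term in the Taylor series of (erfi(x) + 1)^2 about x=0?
Expand to order 5: (erfi(x) + 1)^2 = 2·x^5/(5·√(π)) + 8·x^4/(3·π) + 4·x^3/(3·√(π)) + 4·x^2/π + 4·x/√(π) + 1 + O(x^6).
The coefficient of x^5 is 2/(5·√(π)).

Final answer: 2/(5·√(π))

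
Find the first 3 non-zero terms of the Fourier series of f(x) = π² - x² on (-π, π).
4·cos(x) - cos(2·x) + 2·π^2/3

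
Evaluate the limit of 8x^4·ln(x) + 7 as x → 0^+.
The product is a 0·∞ indeterminate form at x → 0⁺.
Rewrite the product as 8·ln(x) / x^(-4) and apply L'Hôpital, or use the standard hierarchy x^(-4) ≫ |ln x| as x → 0⁺.
The indeterminate product → 0, so the limit = 7.

Final answer: 7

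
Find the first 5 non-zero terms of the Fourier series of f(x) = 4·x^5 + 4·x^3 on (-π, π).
(-152·π^2 + 8·π^4 + 912)·sin(x) + (-4·π^4 - 24 + 16·π^2)·sin(2·x) + (-88·π^2/27 + 176/81 + 8·π^4/3)·sin(3·x) + (-2·π^4 - 3/16 + π^2/2)·sin(4·x) + (-48/625 + 8·π^2/25 + 8·π^4/5)·sin(5·x)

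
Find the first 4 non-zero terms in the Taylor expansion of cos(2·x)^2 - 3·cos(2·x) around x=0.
-116·x^6/45 + 10·x^4/3 + 2·x^2 - 2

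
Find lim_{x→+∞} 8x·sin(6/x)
As x → +∞: let u = 6/x → 0⁺; then 8·x·sin(6/x) = 8·6·sin(u)/u → 8·6·1 = 48.
Limit = 48.

Final answer: 48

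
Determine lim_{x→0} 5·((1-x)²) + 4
Direct substitution at x = 0 gives 9.

Final answer: 9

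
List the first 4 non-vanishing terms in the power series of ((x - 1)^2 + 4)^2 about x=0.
-4·x^3 + 14·x^2 - 20·x + 25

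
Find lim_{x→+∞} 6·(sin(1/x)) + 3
Evaluate the dominant behaviour as x → +∞; each term tends to a finite value or vanishes.
Limit = 3.

Final answer: 3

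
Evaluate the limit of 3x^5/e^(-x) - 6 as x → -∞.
The quotient is an ∞/∞ indeterminate form as x → -∞.
Compare growth rates of the dominant terms (exponentials ≫ polynomials ≫ logarithms), or apply L'Hôpital's rule; the quotient → 0.
Adding the constant: 0 - 6 = -6. Limit = -6.

Final answer: -6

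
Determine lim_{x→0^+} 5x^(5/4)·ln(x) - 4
The product is a 0·∞ indeterminate form at x → 0⁺.
Rewrite the product as 5·ln(x) / x^(-5/4) and apply L'Hôpital, or use the standard hierarchy x^(-5/4) ≫ |ln x| as x → 0⁺.
The indeterminate product → 0, so the limit = -4.

Final answer: -4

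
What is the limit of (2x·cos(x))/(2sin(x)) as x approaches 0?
Both numerator and denominator → 0 as x → 0; this is a 0/0 indeterminate form.
Expand each to leading order near x = 0: numerator ~ 2·x, denominator ~ 2·x.
The limit of the ratio is 1.

Final answer: 1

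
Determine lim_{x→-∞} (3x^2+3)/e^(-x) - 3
The quotient is an ∞/∞ indeterminate form as x → -∞.
Compare growth rates of the dominant terms (exponentials ≫ polynomials ≫ logarithms), or apply L'Hôpital's rule; the quotient → 0.
Adding the constant: 0 - 3 = -3. Limit = -3.

Final answer: -3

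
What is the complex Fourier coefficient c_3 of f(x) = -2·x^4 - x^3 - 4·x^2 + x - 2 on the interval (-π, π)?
Compute the real Fourier coefficients first: a_3 = 16/27 + 16·π^2/9, b_3 = 10/9 - 2·π^2/3.
Then c_3 = (a_3 − i·b_3)/2 = 8/27 + 8·π^2/9 - 5·i/9 + i·π^2/3.

Final answer: 8/27 + 8·π^2/9 - 5·i/9 + i·π^2/3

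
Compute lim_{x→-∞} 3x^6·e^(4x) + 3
The product is a 0·∞ indeterminate form at x → -∞.
Rewrite the product as 3x^6 / e^(-4x) (an ∞/∞ form) and apply L'Hôpital, or use the standard hierarchy e^(4|x|) ≫ |x^6| as x → -∞.
The indeterminate product → 0, so the limit = 3.

Final answer: 3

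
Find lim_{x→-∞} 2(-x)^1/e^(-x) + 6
The quotient is an ∞/∞ indeterminate form as x → -∞.
Compare growth rates of the dominant terms (exponentials ≫ polynomials ≫ logarithms), or apply L'Hôpital's rule; the quotient → 0.
Adding the constant: 0 + 6 = 6. Limit = 6.

Final answer: 6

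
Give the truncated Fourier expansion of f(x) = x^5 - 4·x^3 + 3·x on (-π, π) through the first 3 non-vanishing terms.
(-48·π^2 + 2·π^4 + 294)·sin(x) + (-π^4 - 33/2 + 9·π^2)·sin(2·x) + (-112·π^2/27 + 386/81 + 2·π^4/3)·sin(3·x)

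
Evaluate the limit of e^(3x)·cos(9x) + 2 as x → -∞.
Evaluate the dominant behaviour as x → -∞; each term tends to a finite value or vanishes.
Limit = 2.

Final answer: 2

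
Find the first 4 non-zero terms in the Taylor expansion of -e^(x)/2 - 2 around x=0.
-x^3/12 - x^2/4 - x/2 - 5/2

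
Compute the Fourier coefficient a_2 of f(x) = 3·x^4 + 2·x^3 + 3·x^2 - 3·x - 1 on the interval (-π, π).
a_2 = (1/π) ∫_{-π}^{π} f(x)·cos(2x) dx.
Evaluate the integral (use parity and integration by parts as needed): a_2 = -6 + 6·π^2.

Final answer: -6 + 6·π^2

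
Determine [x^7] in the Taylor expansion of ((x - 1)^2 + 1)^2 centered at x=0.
Expand to order 7: ((x - 1)^2 + 1)^2 = x^4 - 4·x^3 + 8·x^2 - 8·x + 4 + O(x^8).
The coefficient of x^7 is 0.

Final answer: 0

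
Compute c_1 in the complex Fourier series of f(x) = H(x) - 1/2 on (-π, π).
Compute the real Fourier coefficients first: a_1 = 0, b_1 = 2/π.
Then c_1 = (a_1 − i·b_1)/2 = -i/π.

Final answer: -i/π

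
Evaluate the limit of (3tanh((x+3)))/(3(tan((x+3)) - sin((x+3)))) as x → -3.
Both numerator and denominator → 0 as x → -3; this is a 0/0 indeterminate form.
Expand each to leading order near x = -3: numerator ~ 3·(x + 3), denominator ~ 3·(x + 3)^3/2.
The limit of the ratio is ∞.

Final answer: ∞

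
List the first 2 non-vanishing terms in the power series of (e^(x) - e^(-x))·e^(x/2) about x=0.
x^2 + 2·x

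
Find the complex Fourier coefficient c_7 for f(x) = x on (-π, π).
Compute the real Fourier coefficients first: a_7 = 0, b_7 = 2/7.
Then c_7 = (a_7 − i·b_7)/2 = -i/7.

Final answer: -i/7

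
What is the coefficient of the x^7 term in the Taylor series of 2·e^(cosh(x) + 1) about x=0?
Expand to order 7: 2·e^(cosh(x) + 1) = 31·x^6·e^(2)/360 + x^4·e^(2)/3 + x^2·e^(2) + 2·e^(2) + O(x^8).
The coefficient of x^7 is 0.

Final answer: 0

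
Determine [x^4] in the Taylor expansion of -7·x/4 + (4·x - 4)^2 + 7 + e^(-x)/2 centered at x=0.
Expand to order 4: -7·x/4 + (4·x - 4)^2 + 7 + e^(-x)/2 = x^4/48 - x^3/12 + 65·x^2/4 - 137·x/4 + 47/2 + O(x^5).
The coefficient of x^4 is 1/48.

Final answer: 1/48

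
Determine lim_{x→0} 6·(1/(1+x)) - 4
Direct substitution at x = 0 gives 2.

Final answer: 2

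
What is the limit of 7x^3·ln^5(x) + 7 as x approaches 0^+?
The product is a 0·∞ indeterminate form at x → 0⁺.
Rewrite the product as 7·ln^5(x) / x^(-3) and apply L'Hôpital, or use the standard hierarchy x^(-3) ≫ |ln x|^5 as x → 0⁺.
The indeterminate product → 0, so the limit = 7.

Final answer: 7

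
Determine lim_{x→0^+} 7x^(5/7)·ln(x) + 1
The product is a 0·∞ indeterminate form at x → 0⁺.
Rewrite the product as 7·ln(x) / x^(-5/7) and apply L'Hôpital, or use the standard hierarchy x^(-5/7) ≫ |ln x| as x → 0⁺.
The indeterminate product → 0, so the limit = 1.

Final answer: 1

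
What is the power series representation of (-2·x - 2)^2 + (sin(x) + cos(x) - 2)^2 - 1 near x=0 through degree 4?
-x^4/6 - 2·x^3/3 + 6·x^2 + 6·x + 4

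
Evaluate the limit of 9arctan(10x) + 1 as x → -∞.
Evaluate the dominant behaviour as x → -∞; each term tends to a finite value or vanishes.
Limit = 1 - 9·π/2.

Final answer: 1 - 9·π/2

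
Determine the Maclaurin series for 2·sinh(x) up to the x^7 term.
x^7/2520 + x^5/60 + x^3/3 + 2·x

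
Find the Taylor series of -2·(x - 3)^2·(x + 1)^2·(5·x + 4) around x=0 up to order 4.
32·x^4 + 52·x^3 - 104·x^2 - 186·x - 72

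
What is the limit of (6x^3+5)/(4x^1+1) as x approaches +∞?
This is an ∞/∞ indeterminate form as x → +∞.
Divide numerator and denominator by x^3 and let the lower-order terms vanish; the numerator's degree 3 exceeds the denominator's degree 1, so the quotient diverges.
Limit = ∞.

Final answer: ∞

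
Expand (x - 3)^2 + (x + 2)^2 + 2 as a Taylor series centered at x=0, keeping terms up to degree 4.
2·x^2 - 2·x + 15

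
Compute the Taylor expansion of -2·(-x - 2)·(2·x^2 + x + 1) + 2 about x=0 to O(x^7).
4·x^3 + 10·x^2 + 6·x + 6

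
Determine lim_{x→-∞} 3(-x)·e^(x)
This is a 0·∞ indeterminate form at x → -∞.
Rewrite the product as 3(-x) / e^(-x) (an ∞/∞ form) and apply L'Hôpital, or use the standard hierarchy e^(|x|) ≫ |(-x)| as x → -∞.
The indeterminate product → 0, so the limit = 0.

Final answer: 0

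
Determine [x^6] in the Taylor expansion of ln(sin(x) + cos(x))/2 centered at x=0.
Expand to order 6: ln(sin(x) + cos(x))/2 = -16·x^6/45 + x^5/3 - x^4/3 + x^3/3 - x^2/2 + x/2 + O(x^7).
The coefficient of x^6 is -16/45.

Final answer: -16/45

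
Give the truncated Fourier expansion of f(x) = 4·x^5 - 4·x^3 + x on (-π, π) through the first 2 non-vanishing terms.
(-168·π^2 + 8·π^4 + 1010)·sin(x) + (-4·π^4 - 37 + 24·π^2)·sin(2·x)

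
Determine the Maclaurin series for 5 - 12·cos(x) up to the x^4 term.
-x^4/2 + 6·x^2 - 7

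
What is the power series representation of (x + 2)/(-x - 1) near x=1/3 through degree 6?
-7/4 + 9·(x - 1/3)/16 - 27·(x - 1/3)^2/64 + 81·(x - 1/3)^3/256 - 243·(x - 1/3)^4/1024 + 729·(x - 1/3)^5/4096 - 2187·(x - 1/3)^6/16384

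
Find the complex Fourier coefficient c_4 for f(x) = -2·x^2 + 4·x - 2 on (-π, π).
Compute the real Fourier coefficients first: a_4 = -1/2, b_4 = -2.
Then c_4 = (a_4 − i·b_4)/2 = -1/4 + i.

Final answer: -1/4 + i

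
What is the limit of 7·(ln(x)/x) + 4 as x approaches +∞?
Evaluate the dominant behaviour as x → +∞; each term tends to a finite value or vanishes.
Limit = 4.

Final answer: 4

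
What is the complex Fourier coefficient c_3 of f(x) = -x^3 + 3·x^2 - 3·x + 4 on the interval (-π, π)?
Compute the real Fourier coefficients first: a_3 = -4/3, b_3 = -2·π^2/3 - 14/9.
Then c_3 = (a_3 − i·b_3)/2 = -2/3 + 7·i/9 + i·π^2/3.

Final answer: -2/3 + 7·i/9 + i·π^2/3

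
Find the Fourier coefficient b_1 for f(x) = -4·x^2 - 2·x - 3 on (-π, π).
b_1 = (1/π) ∫_{-π}^{π} f(x)·sin(1x) dx.
Evaluate the integral (use parity and integration by parts as needed): b_1 = -4.

Final answer: -4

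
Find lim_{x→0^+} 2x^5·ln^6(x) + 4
The product is a 0·∞ indeterminate form at x → 0⁺.
Rewrite the product as 2·ln^6(x) / x^(-5) and apply L'Hôpital, or use the standard hierarchy x^(-5) ≫ |ln x|^6 as x → 0⁺.
The indeterminate product → 0, so the limit = 4.

Final answer: 4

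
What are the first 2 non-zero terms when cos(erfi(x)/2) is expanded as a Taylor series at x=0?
-x^2/(2·π) + 1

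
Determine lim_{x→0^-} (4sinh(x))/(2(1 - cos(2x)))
Both numerator and denominator → 0 as x → 0^-; this is a 0/0 indeterminate form.
Expand each to leading order near x = 0: numerator ~ 4·x, denominator ~ 4·x^2.
The limit of the ratio is -∞.

Final answer: -∞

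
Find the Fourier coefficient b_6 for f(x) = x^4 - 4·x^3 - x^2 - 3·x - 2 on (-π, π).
b_6 = (1/π) ∫_{-π}^{π} f(x)·sin(6x) dx.
Evaluate the integral (use parity and integration by parts as needed): b_6 = 7/9 + 4·π^2/3.

Final answer: 7/9 + 4·π^2/3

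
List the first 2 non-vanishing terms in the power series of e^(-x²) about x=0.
1 - x^2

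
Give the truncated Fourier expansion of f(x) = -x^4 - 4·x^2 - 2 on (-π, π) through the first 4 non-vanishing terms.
(-32 + 8·π^2)·cos(x) + (-2·π^2 - 1)·cos(2·x) + (32/27 + 8·π^2/9)·cos(3·x) - π^4/5 - 4·π^2/3 - 2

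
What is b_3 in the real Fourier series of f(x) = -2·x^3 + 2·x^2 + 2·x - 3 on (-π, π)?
b_3 = (1/π) ∫_{-π}^{π} f(x)·sin(3x) dx.
Evaluate the integral (use parity and integration by parts as needed): b_3 = 20/9 - 4·π^2/3.

Final answer: 20/9 - 4·π^2/3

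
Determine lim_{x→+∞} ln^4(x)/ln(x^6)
This is an ∞/∞ indeterminate form as x → +∞.
Write ln(x^6) = 6·ln(x), reducing the quotient to ln^3(x)/6 → ∞.
Limit = ∞.

Final answer: ∞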